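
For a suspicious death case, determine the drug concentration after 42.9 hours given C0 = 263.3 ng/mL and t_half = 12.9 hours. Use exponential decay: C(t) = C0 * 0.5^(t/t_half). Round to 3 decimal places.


Drug concentration decay:
Number of half-lives = t / t_half = 42.9 / 12.9 = 3.325581
Decay factor = 0.5^3.325581 = 0.09974712
C(t) = 263.3 * 0.09974712 = 26.263 ng/mL

26.263


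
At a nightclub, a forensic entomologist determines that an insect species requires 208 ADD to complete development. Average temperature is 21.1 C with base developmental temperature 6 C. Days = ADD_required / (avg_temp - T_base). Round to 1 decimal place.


Insect development time:
Effective temperature = avg_temp - T_base = 21.1 - 6 = 15.1 C
Days = ADD / effective_temp = 208 / 15.1 = 13.8 days

13.8


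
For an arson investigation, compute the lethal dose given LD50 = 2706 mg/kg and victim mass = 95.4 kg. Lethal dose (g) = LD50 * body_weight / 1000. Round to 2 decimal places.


Lethal dose calculation:
Lethal dose = LD50 * body_weight / 1000
= 2706 * 95.4 / 1000
= 258152.4 / 1000
= 258.15 g

258.15


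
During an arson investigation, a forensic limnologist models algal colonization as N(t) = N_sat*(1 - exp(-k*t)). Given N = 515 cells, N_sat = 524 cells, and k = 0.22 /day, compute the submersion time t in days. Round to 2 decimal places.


PMSI from diatom colonization curve:
N / N_sat = 515 / 524 = 0.982824
1 - N/N_sat = 0.017176
ln(1 - N/N_sat) = -4.064242
t = -ln(1 - N/N_sat) / k = -(-4.064242) / 0.22 = 18.47 days

18.47


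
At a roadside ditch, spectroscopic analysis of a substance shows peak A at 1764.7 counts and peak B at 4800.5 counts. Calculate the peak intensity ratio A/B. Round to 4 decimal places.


Spectral peak ratio:
Peak A = 1764.7 counts
Peak B = 4800.5 counts
Ratio = 1764.7 / 4800.5 = 0.3676

0.3676


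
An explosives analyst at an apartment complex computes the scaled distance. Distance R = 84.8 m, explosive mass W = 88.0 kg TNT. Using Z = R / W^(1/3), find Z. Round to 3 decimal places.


Scaled distance calculation:
W^(1/3) = 88.0^(1/3) = 4.44796
Z = R / W^(1/3) = 84.8 / 4.44796
Z = 19.065 m/kg^(1/3)

19.065


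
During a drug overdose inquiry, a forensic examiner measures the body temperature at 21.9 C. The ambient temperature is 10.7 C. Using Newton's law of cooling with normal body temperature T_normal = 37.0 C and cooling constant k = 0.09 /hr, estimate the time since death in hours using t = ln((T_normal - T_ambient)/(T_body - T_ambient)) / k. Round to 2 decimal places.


Using Newton's law of cooling:
t = ln((T_normal - T_ambient) / (T_body - T_ambient)) / k
T_normal - T_ambient = 26.3
T_body - T_ambient = 11.2
Ratio = 2.348214
ln(ratio) = 0.853655
t = 0.853655 / 0.09 = 9.49 hours

9.49


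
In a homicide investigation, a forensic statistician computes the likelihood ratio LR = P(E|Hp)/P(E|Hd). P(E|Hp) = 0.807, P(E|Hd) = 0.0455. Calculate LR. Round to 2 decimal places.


Likelihood ratio calculation:
LR = P(E|Hp) / P(E|Hd)
LR = 0.807 / 0.0455
LR = 17.74

17.74


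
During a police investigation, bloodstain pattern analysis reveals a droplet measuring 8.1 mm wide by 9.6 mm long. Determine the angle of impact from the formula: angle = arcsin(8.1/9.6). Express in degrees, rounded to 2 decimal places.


Blood spatter impact angle calculation:
width / length = 8.1 / 9.6 = 0.84375
angle = arcsin(0.84375)
angle = 57.54 degrees

57.54


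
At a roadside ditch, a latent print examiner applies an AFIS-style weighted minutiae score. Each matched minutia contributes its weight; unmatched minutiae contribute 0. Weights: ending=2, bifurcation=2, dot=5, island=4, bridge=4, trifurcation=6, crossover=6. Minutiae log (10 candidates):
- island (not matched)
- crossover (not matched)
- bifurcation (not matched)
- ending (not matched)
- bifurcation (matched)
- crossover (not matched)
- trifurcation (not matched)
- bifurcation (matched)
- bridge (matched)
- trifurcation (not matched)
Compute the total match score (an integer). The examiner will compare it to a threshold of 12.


Weighted minutiae match score:
  island: not matched, +0
  crossover: not matched, +0
  bifurcation: not matched, +0
  ending: not matched, +0
  bifurcation: matched, +2 (running total 2)
  crossover: not matched, +0
  trifurcation: not matched, +0
  bifurcation: matched, +2 (running total 4)
  bridge: matched, +4 (running total 8)
  trifurcation: not matched, +0
Total score = 8
Threshold = 12; verdict = inconclusive

8


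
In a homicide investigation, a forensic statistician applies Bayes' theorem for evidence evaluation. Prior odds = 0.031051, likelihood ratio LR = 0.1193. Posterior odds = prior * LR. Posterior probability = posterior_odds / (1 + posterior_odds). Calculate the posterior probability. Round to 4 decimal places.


Bayesian evidence evaluation:
Posterior odds = prior_odds * LR = 0.031051 * 0.1193 = 0.003704384
Posterior probability = posterior_odds / (1 + posterior_odds)
= 0.003704384 / (1 + 0.003704384)
= 0.003704384 / 1.003704384
= 0.0037

0.0037


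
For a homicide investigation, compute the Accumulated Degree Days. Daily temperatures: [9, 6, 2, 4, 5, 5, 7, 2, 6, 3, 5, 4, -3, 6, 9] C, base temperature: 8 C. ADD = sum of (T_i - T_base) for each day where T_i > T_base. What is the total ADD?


Computing ADD day by day:
Day 1: max(0, 9 - 8) = 1
Day 2: max(0, 6 - 8) = 0
Day 3: max(0, 2 - 8) = 0
Day 4: max(0, 4 - 8) = 0
Day 5: max(0, 5 - 8) = 0
Day 6: max(0, 5 - 8) = 0
Day 7: max(0, 7 - 8) = 0
Day 8: max(0, 2 - 8) = 0
Day 9: max(0, 6 - 8) = 0
Day 10: max(0, 3 - 8) = 0
Day 11: max(0, 5 - 8) = 0
Day 12: max(0, 4 - 8) = 0
Day 13: max(0, -3 - 8) = 0
Day 14: max(0, 6 - 8) = 0
Day 15: max(0, 9 - 8) = 1
Total ADD = 2

2


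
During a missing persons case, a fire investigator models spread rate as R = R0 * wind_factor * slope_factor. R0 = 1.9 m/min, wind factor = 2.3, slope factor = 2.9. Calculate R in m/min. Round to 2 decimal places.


Fire spread rate calculation:
R = R0 * wind_factor * slope_factor
= 1.9 * 2.3 * 2.9
= 4.37 * 2.9
= 12.67 m/min

12.67


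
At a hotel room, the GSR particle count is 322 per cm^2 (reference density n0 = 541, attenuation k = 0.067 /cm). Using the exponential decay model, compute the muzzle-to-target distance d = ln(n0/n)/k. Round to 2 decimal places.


GSR distance calculation:
n0/n = 541 / 322 = 1.680124
ln(n0/n) = 0.518868
d = 0.518868 / 0.067 = 7.74 cm

7.74


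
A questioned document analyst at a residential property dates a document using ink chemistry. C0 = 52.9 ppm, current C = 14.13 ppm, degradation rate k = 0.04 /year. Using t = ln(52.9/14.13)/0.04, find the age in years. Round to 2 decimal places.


Document age estimation:
C0/C = 52.9 / 14.13 = 3.743808
ln(C0/C) = 1.320103
t = 1.320103 / 0.04 = 33.00 years

33.00


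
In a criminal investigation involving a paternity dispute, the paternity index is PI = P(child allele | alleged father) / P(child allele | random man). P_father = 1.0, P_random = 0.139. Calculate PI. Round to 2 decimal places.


Paternity Index calculation:
PI = P(allele|father) / P(allele|random)
PI = 1.0 / 0.139
PI = 7.19

7.19


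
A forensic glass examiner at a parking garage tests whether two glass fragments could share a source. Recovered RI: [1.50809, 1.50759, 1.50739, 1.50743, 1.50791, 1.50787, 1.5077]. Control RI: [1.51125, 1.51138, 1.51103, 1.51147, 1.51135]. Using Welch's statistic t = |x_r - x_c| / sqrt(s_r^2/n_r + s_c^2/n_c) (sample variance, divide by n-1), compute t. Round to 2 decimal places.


Welch's t-criterion for glass RI comparison:
Recovered mean = sum / n_r = 10.55398 / 7 = 1.5077114
Control mean = sum / n_c = 7.55648 / 5 = 1.511296
Recovered sample variance s_r^2 = 6.75476e-08
Control sample variance s_c^2 = 2.828e-08
Welch SE (unpooled) = sqrt(s_r^2/n_r + s_c^2/n_c) = sqrt(9.64966e-09 + 5.656e-09) = sqrt(1.53057e-08) = 0.000123716
|mean_r - mean_c| = 0.00358457
t = 0.00358457 / 0.000123716 = 28.97

28.97


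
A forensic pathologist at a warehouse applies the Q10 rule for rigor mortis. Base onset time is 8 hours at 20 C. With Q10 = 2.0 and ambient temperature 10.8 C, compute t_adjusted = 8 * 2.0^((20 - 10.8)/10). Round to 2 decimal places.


Rigor mortis time adjustment:
Exponent = (T_ref - T_actual) / 10 = (20 - 10.8) / 10 = 0.92
Q10 factor = 2.0^0.92 = 1.89212
t_adjusted = 8 * 1.89212 = 15.14 hours

15.14


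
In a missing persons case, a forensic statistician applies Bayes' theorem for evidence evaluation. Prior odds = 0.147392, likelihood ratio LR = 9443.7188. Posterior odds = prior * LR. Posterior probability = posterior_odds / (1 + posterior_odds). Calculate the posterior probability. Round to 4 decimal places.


Bayesian evidence evaluation:
Posterior odds = prior_odds * LR = 0.147392 * 9443.7188 = 1391.929
Posterior probability = posterior_odds / (1 + posterior_odds)
= 1391.929 / (1 + 1391.929)
= 1391.929 / 1392.929
= 0.9993

0.9993


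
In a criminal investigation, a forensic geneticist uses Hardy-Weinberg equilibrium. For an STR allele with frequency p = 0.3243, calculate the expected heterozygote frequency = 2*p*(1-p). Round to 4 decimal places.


Hardy-Weinberg heterozygote frequency:
q = 1 - p = 1 - 0.3243 = 0.6757
2pq = 2 * 0.3243 * 0.6757 = 0.4383

0.4383


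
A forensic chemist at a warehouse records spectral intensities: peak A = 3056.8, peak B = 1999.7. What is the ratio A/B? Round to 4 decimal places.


Spectral peak ratio:
Peak A = 3056.8 counts
Peak B = 1999.7 counts
Ratio = 3056.8 / 1999.7 = 1.5286

1.5286


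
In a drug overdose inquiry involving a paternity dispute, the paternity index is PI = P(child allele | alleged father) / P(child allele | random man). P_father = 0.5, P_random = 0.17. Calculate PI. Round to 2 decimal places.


Paternity Index calculation:
PI = P(allele|father) / P(allele|random)
PI = 0.5 / 0.17
PI = 2.94

2.94


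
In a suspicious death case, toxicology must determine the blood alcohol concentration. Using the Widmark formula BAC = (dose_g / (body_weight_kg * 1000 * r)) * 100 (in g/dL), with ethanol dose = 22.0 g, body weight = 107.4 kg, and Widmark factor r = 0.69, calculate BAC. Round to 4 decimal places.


Applying the Widmark formula:
BAC = (dose_g / (body_wt * 1000 * r)) * 100
Denominator = 107.4 * 1000 * 0.69 = 74106
BAC = (22.0 / 74106) * 100
BAC = 0.0297 g/dL

0.0297


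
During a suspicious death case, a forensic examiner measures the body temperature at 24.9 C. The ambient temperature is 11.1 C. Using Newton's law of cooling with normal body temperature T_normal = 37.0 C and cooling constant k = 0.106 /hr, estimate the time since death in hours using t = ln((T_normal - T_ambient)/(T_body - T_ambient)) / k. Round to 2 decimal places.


Using Newton's law of cooling:
t = ln((T_normal - T_ambient) / (T_body - T_ambient)) / k
T_normal - T_ambient = 25.9
T_body - T_ambient = 13.8
Ratio = 1.876812
ln(ratio) = 0.629575
t = 0.629575 / 0.106 = 5.94 hours

5.94


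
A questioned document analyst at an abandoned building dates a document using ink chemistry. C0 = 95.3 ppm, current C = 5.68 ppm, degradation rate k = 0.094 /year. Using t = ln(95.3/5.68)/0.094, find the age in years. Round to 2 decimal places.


Document age estimation:
C0/C = 95.3 / 5.68 = 16.778169
ln(C0/C) = 2.820079
t = 2.820079 / 0.094 = 30.00 years

30.00


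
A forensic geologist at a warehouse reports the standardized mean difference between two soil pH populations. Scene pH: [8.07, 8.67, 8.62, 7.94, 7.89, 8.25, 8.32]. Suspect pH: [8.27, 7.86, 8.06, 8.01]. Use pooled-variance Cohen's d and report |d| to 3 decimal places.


Pooled-variance Cohen's d for soil pH comparison:
Scene mean = 57.76 / 7 = 8.251429
Suspect mean = 32.2 / 4 = 8.05
Scene sample variance s_s^2 = 0.096048
Suspect sample variance s_c^2 = 0.028733
Pooled variance = ((n_s-1)*s_s^2 + (n_c-1)*s_c^2) / (n_s + n_c - 2) = 0.07361
Pooled SD = sqrt(0.07361) = 0.271312
Mean difference = 0.201429
|d| = |0.201429| / 0.271312 = 0.742

0.742


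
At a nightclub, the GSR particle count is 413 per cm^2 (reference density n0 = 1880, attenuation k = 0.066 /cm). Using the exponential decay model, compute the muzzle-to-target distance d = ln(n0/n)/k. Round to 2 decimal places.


GSR distance calculation:
n0/n = 1880 / 413 = 4.552058
ln(n0/n) = 1.515579
d = 1.515579 / 0.066 = 22.96 cm

22.96


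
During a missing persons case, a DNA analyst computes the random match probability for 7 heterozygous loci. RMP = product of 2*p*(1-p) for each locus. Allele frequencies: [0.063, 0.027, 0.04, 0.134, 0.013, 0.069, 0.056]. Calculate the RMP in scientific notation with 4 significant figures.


Computing RMP for 7 loci:
Locus 1: 2 * 0.063 * 0.937 = 0.118062
Locus 2: 2 * 0.027 * 0.973 = 0.052542
Locus 3: 2 * 0.04 * 0.96 = 0.0768
Locus 4: 2 * 0.134 * 0.866 = 0.232088
Locus 5: 2 * 0.013 * 0.987 = 0.025662
Locus 6: 2 * 0.069 * 0.931 = 0.128478
Locus 7: 2 * 0.056 * 0.944 = 0.105728
RMP = 3.854e-08

3.854e-08


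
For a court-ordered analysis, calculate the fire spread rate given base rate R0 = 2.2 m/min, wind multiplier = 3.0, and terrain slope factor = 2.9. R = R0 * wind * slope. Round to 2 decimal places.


Fire spread rate calculation:
R = R0 * wind_factor * slope_factor
= 2.2 * 3.0 * 2.9
= 6.6 * 2.9
= 19.14 m/min

19.14


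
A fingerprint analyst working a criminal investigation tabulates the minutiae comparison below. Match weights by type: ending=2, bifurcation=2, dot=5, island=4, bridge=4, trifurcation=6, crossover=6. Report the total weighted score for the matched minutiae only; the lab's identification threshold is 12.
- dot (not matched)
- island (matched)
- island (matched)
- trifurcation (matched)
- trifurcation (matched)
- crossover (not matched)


Weighted minutiae match score:
  dot: not matched, +0
  island: matched, +4 (running total 4)
  island: matched, +4 (running total 8)
  trifurcation: matched, +6 (running total 14)
  trifurcation: matched, +6 (running total 20)
  crossover: not matched, +0
Total score = 20
Threshold = 12; verdict = identification

20


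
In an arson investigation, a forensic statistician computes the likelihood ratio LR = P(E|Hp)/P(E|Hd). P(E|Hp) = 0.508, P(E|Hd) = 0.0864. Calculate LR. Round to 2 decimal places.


Likelihood ratio calculation:
LR = P(E|Hp) / P(E|Hd)
LR = 0.508 / 0.0864
LR = 5.88

5.88


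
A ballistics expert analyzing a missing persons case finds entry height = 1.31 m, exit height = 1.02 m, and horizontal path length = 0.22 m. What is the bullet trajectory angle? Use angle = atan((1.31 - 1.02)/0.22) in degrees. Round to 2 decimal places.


Bullet trajectory angle:
Height difference = 1.31 - 1.02 = 0.29 m
angle = atan(0.29 / 0.22)
angle = atan(1.318182)
angle = 52.82 degrees

52.82


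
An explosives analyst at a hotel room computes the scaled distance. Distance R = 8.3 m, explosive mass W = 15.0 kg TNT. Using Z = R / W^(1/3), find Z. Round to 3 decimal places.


Scaled distance calculation:
W^(1/3) = 15.0^(1/3) = 2.466212
Z = R / W^(1/3) = 8.3 / 2.466212
Z = 3.365 m/kg^(1/3)

3.365


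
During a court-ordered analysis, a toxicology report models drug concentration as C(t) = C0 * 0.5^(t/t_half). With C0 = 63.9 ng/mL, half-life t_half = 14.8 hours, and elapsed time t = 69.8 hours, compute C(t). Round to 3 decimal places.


Drug concentration decay:
Number of half-lives = t / t_half = 69.8 / 14.8 = 4.716216
Decay factor = 0.5^4.716216 = 0.03804324
C(t) = 63.9 * 0.03804324 = 2.431 ng/mL

2.431


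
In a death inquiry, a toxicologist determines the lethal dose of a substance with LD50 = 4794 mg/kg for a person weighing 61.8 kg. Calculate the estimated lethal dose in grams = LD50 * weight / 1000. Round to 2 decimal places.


Lethal dose calculation:
Lethal dose = LD50 * body_weight / 1000
= 4794 * 61.8 / 1000
= 296269.2 / 1000
= 296.27 g

296.27


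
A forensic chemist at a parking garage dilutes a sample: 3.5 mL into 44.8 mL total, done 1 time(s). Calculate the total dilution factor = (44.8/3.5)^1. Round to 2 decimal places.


Dilution factor calculation:
Single dilution = V_total / V_sample = 44.8 / 3.5 ≈ 12.8
Number of dilutions = 1
Total DF = (44.8 / 3.5)^1 (full precision, rounded at the end) = 12.80

12.80


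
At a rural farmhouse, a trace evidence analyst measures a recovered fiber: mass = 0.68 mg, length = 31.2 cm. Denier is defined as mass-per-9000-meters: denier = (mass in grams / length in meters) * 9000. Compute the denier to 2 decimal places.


Denier calculation:
Mass in grams = 0.68 mg / 1000 = 0.00068 g
Length in meters = 31.2 cm / 100 = 0.312 m
Linear density = mass / length = 0.00068 / 0.312 = 0.00217949 g/m
Denier = (g/m) * 9000 = 0.00217949 * 9000 = 19.62

19.62


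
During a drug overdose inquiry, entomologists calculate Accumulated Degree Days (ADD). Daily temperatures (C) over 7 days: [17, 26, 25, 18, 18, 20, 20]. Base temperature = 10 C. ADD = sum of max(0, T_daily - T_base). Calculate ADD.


Computing ADD day by day:
Day 1: max(0, 17 - 10) = 7
Day 2: max(0, 26 - 10) = 16
Day 3: max(0, 25 - 10) = 15
Day 4: max(0, 18 - 10) = 8
Day 5: max(0, 18 - 10) = 8
Day 6: max(0, 20 - 10) = 10
Day 7: max(0, 20 - 10) = 10
Total ADD = 74

74


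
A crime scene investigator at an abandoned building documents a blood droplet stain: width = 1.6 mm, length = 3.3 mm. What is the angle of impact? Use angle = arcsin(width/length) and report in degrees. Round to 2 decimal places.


Blood spatter impact angle calculation:
width / length = 1.6 / 3.3 = 0.484848
angle = arcsin(0.484848)
angle = 29.00 degrees

29.00


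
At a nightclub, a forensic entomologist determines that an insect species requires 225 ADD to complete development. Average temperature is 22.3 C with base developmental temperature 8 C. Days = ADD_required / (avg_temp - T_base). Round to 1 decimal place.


Insect development time:
Effective temperature = avg_temp - T_base = 22.3 - 8 = 14.3 C
Days = ADD / effective_temp = 225 / 14.3 = 15.7 days

15.7


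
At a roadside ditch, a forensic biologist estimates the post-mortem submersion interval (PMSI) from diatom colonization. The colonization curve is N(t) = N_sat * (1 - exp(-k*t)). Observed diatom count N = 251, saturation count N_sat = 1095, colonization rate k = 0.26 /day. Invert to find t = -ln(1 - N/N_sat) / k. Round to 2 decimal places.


PMSI from diatom colonization curve:
N / N_sat = 251 / 1095 = 0.229224
1 - N/N_sat = 0.770776
ln(1 - N/N_sat) = -0.260357
t = -ln(1 - N/N_sat) / k = -(-0.260357) / 0.26 = 1.00 days

1.00


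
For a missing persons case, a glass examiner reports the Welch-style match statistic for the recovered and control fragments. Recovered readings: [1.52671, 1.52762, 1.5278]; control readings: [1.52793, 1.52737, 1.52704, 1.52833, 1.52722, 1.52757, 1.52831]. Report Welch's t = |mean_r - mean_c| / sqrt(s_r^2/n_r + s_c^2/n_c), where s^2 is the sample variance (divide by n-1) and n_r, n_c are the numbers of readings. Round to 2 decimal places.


Welch's t-criterion for glass RI comparison:
Recovered mean = sum / n_r = 4.58213 / 3 = 1.5273767
Control mean = sum / n_c = 10.69377 / 7 = 1.5276814
Recovered sample variance s_r^2 = 3.41433e-07
Control sample variance s_c^2 = 2.68548e-07
Welch SE (unpooled) = sqrt(s_r^2/n_r + s_c^2/n_c) = sqrt(1.13811e-07 + 3.83639e-08) = sqrt(1.52175e-07) = 0.000390096
|mean_r - mean_c| = 0.000304762
t = 0.000304762 / 0.000390096 = 0.78

0.78


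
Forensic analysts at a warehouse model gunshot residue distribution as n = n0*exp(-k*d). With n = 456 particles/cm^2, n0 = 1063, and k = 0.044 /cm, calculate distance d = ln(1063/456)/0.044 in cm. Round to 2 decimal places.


GSR distance calculation:
n0/n = 1063 / 456 = 2.33114
ln(n0/n) = 0.846357
d = 0.846357 / 0.044 = 19.24 cm

19.24


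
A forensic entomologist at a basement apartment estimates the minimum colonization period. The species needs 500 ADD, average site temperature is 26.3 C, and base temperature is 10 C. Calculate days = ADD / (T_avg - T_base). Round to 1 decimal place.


Insect development time:
Effective temperature = avg_temp - T_base = 26.3 - 10 = 16.3 C
Days = ADD / effective_temp = 500 / 16.3 = 30.7 days

30.7


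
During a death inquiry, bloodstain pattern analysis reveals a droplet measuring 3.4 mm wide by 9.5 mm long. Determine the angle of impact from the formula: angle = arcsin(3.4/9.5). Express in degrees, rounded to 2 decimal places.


Blood spatter impact angle calculation:
width / length = 3.4 / 9.5 = 0.357895
angle = arcsin(0.357895)
angle = 20.97 degrees

20.97


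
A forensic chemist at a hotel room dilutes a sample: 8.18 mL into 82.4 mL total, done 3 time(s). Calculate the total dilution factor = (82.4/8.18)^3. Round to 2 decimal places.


Dilution factor calculation:
Single dilution = V_total / V_sample = 82.4 / 8.18 ≈ 10.07335
Number of dilutions = 3
Total DF = (82.4 / 8.18)^3 (full precision, rounded at the end) = 1022.17

1022.17


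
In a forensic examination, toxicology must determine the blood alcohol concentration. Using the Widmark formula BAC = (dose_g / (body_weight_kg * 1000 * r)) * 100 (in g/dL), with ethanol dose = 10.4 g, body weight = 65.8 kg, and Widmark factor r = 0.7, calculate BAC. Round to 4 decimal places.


Applying the Widmark formula:
BAC = (dose_g / (body_wt * 1000 * r)) * 100
Denominator = 65.8 * 1000 * 0.7 = 46060
BAC = (10.4 / 46060) * 100
BAC = 0.0226 g/dL

0.0226


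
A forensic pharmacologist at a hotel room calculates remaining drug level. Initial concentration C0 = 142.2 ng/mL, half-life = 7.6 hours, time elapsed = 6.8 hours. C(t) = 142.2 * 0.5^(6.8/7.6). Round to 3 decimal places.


Drug concentration decay:
Number of half-lives = t / t_half = 6.8 / 7.6 = 0.894737
Decay factor = 0.5^0.894737 = 0.53784523
C(t) = 142.2 * 0.53784523 = 76.482 ng/mL

76.482


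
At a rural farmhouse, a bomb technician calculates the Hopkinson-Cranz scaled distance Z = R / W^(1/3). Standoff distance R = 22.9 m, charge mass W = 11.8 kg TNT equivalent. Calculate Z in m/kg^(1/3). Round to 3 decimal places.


Scaled distance calculation:
W^(1/3) = 11.8^(1/3) = 2.276638
Z = R / W^(1/3) = 22.9 / 2.276638
Z = 10.059 m/kg^(1/3)

10.059


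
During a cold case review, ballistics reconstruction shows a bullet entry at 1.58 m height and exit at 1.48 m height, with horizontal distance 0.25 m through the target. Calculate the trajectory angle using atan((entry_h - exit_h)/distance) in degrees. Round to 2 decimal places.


Bullet trajectory angle:
Height difference = 1.58 - 1.48 = 0.1 m
angle = atan(0.1 / 0.25)
angle = atan(0.4)
angle = 21.80 degrees

21.80


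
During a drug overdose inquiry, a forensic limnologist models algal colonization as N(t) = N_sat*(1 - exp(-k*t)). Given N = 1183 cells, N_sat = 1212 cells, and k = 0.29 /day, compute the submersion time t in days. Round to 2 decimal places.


PMSI from diatom colonization curve:
N / N_sat = 1183 / 1212 = 0.976073
1 - N/N_sat = 0.023927
ln(1 - N/N_sat) = -3.732748
t = -ln(1 - N/N_sat) / k = -(-3.732748) / 0.29 = 12.87 days

12.87


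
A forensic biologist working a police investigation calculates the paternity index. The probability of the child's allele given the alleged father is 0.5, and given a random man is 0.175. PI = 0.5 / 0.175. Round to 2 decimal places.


Paternity Index calculation:
PI = P(allele|father) / P(allele|random)
PI = 0.5 / 0.175
PI = 2.86

2.86


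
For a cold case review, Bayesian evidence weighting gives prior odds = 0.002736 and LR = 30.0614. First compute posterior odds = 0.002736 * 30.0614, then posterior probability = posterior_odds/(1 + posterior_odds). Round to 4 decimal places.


Bayesian evidence evaluation:
Posterior odds = prior_odds * LR = 0.002736 * 30.0614 = 0.08224799
Posterior probability = posterior_odds / (1 + posterior_odds)
= 0.08224799 / (1 + 0.08224799)
= 0.08224799 / 1.08224799
= 0.0760

0.0760


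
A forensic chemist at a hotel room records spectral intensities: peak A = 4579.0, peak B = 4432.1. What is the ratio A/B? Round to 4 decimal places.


Spectral peak ratio:
Peak A = 4579.0 counts
Peak B = 4432.1 counts
Ratio = 4579.0 / 4432.1 = 1.0331

1.0331


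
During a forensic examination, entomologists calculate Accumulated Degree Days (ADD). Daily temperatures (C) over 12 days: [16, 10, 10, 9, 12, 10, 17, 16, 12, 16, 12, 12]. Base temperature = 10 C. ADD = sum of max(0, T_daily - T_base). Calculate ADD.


Computing ADD day by day:
Day 1: max(0, 16 - 10) = 6
Day 2: max(0, 10 - 10) = 0
Day 3: max(0, 10 - 10) = 0
Day 4: max(0, 9 - 10) = 0
Day 5: max(0, 12 - 10) = 2
Day 6: max(0, 10 - 10) = 0
Day 7: max(0, 17 - 10) = 7
Day 8: max(0, 16 - 10) = 6
Day 9: max(0, 12 - 10) = 2
Day 10: max(0, 16 - 10) = 6
Day 11: max(0, 12 - 10) = 2
Day 12: max(0, 12 - 10) = 2
Total ADD = 33

33


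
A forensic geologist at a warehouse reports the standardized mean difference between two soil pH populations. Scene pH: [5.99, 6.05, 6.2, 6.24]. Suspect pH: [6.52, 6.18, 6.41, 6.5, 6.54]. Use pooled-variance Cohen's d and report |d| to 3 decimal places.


Pooled-variance Cohen's d for soil pH comparison:
Scene mean = 24.48 / 4 = 6.12
Suspect mean = 32.15 / 5 = 6.43
Scene sample variance s_s^2 = 0.0142
Suspect sample variance s_c^2 = 0.022
Pooled variance = ((n_s-1)*s_s^2 + (n_c-1)*s_c^2) / (n_s + n_c - 2) = 0.018657
Pooled SD = sqrt(0.018657) = 0.136591
Mean difference = -0.31
|d| = |-0.31| / 0.136591 = 2.270

2.270


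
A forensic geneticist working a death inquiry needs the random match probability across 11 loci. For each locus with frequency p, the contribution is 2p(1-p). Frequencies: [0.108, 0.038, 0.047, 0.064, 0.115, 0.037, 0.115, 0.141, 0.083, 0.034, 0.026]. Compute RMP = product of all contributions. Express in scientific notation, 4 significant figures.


Computing RMP for 11 loci:
Locus 1: 2 * 0.108 * 0.892 = 0.192672
Locus 2: 2 * 0.038 * 0.962 = 0.073112
Locus 3: 2 * 0.047 * 0.953 = 0.089582
Locus 4: 2 * 0.064 * 0.936 = 0.119808
Locus 5: 2 * 0.115 * 0.885 = 0.20355
Locus 6: 2 * 0.037 * 0.963 = 0.071262
Locus 7: 2 * 0.115 * 0.885 = 0.20355
Locus 8: 2 * 0.141 * 0.859 = 0.242238
Locus 9: 2 * 0.083 * 0.917 = 0.152222
Locus 10: 2 * 0.034 * 0.966 = 0.065688
Locus 11: 2 * 0.026 * 0.974 = 0.050648
RMP = 5.476e-11

5.476e-11


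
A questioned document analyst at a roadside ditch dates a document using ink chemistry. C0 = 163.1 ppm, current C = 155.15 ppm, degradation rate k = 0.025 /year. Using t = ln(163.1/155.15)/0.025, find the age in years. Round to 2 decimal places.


Document age estimation:
C0/C = 163.1 / 155.15 = 1.051241
ln(C0/C) = 0.049971
t = 0.049971 / 0.025 = 2.00 years

2.00


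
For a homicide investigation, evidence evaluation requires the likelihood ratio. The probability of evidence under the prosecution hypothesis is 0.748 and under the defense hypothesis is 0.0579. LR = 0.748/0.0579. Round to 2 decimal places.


Likelihood ratio calculation:
LR = P(E|Hp) / P(E|Hd)
LR = 0.748 / 0.0579
LR = 12.92

12.92


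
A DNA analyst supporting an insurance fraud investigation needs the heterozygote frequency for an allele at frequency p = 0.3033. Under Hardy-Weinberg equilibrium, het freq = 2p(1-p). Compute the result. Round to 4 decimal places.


Hardy-Weinberg heterozygote frequency:
q = 1 - p = 1 - 0.3033 = 0.6967
2pq = 2 * 0.3033 * 0.6967 = 0.4226

0.4226


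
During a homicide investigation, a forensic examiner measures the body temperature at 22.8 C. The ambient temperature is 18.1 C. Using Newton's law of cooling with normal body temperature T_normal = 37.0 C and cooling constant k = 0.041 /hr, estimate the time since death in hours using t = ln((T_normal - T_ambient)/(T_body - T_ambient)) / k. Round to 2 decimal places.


Using Newton's law of cooling:
t = ln((T_normal - T_ambient) / (T_body - T_ambient)) / k
T_normal - T_ambient = 18.9
T_body - T_ambient = 4.7
Ratio = 4.021277
ln(ratio) = 1.3916
t = 1.3916 / 0.041 = 33.94 hours

33.94


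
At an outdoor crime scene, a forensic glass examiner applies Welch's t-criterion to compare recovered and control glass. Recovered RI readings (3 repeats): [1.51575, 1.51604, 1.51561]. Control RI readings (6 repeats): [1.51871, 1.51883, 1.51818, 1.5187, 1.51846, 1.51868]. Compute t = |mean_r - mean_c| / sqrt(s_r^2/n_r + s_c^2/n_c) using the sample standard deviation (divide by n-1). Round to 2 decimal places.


Welch's t-criterion for glass RI comparison:
Recovered mean = sum / n_r = 4.5474 / 3 = 1.5158
Control mean = sum / n_c = 9.11156 / 6 = 1.5185933
Recovered sample variance s_r^2 = 4.81e-08
Control sample variance s_c^2 = 5.54267e-08
Welch SE (unpooled) = sqrt(s_r^2/n_r + s_c^2/n_c) = sqrt(1.60333e-08 + 9.23778e-09) = sqrt(2.52711e-08) = 0.000158969
|mean_r - mean_c| = 0.00279333
t = 0.00279333 / 0.000158969 = 17.57

17.57


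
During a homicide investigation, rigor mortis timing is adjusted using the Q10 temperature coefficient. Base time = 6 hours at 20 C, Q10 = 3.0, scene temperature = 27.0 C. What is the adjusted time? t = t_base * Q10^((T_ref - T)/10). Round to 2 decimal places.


Rigor mortis time adjustment:
Exponent = (T_ref - T_actual) / 10 = (20 - 27.0) / 10 = -0.7
Q10 factor = 3.0^-0.7 = 0.46346
t_adjusted = 6 * 0.46346 = 2.78 hours

2.78


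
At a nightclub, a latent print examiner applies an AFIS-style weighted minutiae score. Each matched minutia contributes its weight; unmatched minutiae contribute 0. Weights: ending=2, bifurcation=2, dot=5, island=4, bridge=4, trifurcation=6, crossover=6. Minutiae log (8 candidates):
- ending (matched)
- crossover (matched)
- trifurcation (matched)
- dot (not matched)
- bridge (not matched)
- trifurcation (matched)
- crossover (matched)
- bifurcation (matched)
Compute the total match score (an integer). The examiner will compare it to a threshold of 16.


Weighted minutiae match score:
  ending: matched, +2 (running total 2)
  crossover: matched, +6 (running total 8)
  trifurcation: matched, +6 (running total 14)
  dot: not matched, +0
  bridge: not matched, +0
  trifurcation: matched, +6 (running total 20)
  crossover: matched, +6 (running total 26)
  bifurcation: matched, +2 (running total 28)
Total score = 28
Threshold = 16; verdict = identification

28


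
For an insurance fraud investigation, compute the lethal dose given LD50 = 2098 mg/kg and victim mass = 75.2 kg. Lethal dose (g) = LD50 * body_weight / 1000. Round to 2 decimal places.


Lethal dose calculation:
Lethal dose = LD50 * body_weight / 1000
= 2098 * 75.2 / 1000
= 157769.6 / 1000
= 157.77 g

157.77


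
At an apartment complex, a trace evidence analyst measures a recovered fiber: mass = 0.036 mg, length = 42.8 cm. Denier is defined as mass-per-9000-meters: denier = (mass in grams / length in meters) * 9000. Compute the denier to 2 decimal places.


Denier calculation:
Mass in grams = 0.036 mg / 1000 = 0.000036 g
Length in meters = 42.8 cm / 100 = 0.428 m
Linear density = mass / length = 0.000036 / 0.428 = 0.00008411 g/m
Denier = (g/m) * 9000 = 0.00008411 * 9000 = 0.76

0.76


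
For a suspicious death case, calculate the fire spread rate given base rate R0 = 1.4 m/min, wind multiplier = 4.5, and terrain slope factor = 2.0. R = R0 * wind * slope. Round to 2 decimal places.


Fire spread rate calculation:
R = R0 * wind_factor * slope_factor
= 1.4 * 4.5 * 2.0
= 6.3 * 2.0
= 12.60 m/min

12.60


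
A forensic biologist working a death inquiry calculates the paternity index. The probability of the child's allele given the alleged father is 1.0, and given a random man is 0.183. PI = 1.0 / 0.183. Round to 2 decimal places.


Paternity Index calculation:
PI = P(allele|father) / P(allele|random)
PI = 1.0 / 0.183
PI = 5.46

5.46


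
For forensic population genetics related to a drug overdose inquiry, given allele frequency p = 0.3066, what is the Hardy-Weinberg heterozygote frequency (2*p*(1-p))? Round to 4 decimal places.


Hardy-Weinberg heterozygote frequency:
q = 1 - p = 1 - 0.3066 = 0.6934
2pq = 2 * 0.3066 * 0.6934 = 0.4252

0.4252


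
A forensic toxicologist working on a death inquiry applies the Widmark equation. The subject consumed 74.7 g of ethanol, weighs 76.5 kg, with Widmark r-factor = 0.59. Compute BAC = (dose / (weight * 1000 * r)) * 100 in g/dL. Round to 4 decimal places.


Applying the Widmark formula:
BAC = (dose_g / (body_wt * 1000 * r)) * 100
Denominator = 76.5 * 1000 * 0.59 = 45135
BAC = (74.7 / 45135) * 100
BAC = 0.1655 g/dL

0.1655


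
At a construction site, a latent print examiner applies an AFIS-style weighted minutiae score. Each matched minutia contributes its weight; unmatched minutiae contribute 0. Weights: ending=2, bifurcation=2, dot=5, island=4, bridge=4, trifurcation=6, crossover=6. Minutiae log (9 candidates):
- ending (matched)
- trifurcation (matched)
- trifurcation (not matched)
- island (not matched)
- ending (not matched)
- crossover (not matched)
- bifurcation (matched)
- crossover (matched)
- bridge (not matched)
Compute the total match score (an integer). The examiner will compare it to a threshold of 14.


Weighted minutiae match score:
  ending: matched, +2 (running total 2)
  trifurcation: matched, +6 (running total 8)
  trifurcation: not matched, +0
  island: not matched, +0
  ending: not matched, +0
  crossover: not matched, +0
  bifurcation: matched, +2 (running total 10)
  crossover: matched, +6 (running total 16)
  bridge: not matched, +0
Total score = 16
Threshold = 14; verdict = identification

16


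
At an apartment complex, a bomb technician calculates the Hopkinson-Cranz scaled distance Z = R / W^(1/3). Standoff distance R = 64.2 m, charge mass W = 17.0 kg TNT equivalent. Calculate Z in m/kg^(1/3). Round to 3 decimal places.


Scaled distance calculation:
W^(1/3) = 17.0^(1/3) = 2.571282
Z = R / W^(1/3) = 64.2 / 2.571282
Z = 24.968 m/kg^(1/3)

24.968


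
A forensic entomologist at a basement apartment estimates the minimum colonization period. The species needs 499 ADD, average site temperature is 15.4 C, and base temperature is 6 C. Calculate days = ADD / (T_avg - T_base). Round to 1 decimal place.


Insect development time:
Effective temperature = avg_temp - T_base = 15.4 - 6 = 9.4 C
Days = ADD / effective_temp = 499 / 9.4 = 53.1 days

53.1


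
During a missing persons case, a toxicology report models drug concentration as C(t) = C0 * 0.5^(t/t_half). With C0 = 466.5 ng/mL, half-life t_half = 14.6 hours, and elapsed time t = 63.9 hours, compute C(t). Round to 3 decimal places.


Drug concentration decay:
Number of half-lives = t / t_half = 63.9 / 14.6 = 4.376712
Decay factor = 0.5^4.376712 = 0.04813693
C(t) = 466.5 * 0.04813693 = 22.456 ng/mL

22.456


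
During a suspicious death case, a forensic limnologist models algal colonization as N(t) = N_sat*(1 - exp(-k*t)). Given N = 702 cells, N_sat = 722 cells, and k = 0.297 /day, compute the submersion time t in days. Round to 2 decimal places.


PMSI from diatom colonization curve:
N / N_sat = 702 / 722 = 0.972299
1 - N/N_sat = 0.027701
ln(1 - N/N_sat) = -3.586287
t = -ln(1 - N/N_sat) / k = -(-3.586287) / 0.297 = 12.08 days

12.08


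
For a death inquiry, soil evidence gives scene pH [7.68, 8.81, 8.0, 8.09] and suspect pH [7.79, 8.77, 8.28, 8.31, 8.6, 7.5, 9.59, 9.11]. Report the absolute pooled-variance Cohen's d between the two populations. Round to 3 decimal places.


Pooled-variance Cohen's d for soil pH comparison:
Scene mean = 32.58 / 4 = 8.145
Suspect mean = 67.95 / 8 = 8.49375
Scene sample variance s_s^2 = 0.2275
Suspect sample variance s_c^2 = 0.461627
Pooled variance = ((n_s-1)*s_s^2 + (n_c-1)*s_c^2) / (n_s + n_c - 2) = 0.391389
Pooled SD = sqrt(0.391389) = 0.625611
Mean difference = -0.34875
|d| = |-0.34875| / 0.625611 = 0.557

0.557


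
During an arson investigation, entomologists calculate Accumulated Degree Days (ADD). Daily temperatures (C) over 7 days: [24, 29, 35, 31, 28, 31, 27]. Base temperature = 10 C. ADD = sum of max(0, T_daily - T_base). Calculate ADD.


Computing ADD day by day:
Day 1: max(0, 24 - 10) = 14
Day 2: max(0, 29 - 10) = 19
Day 3: max(0, 35 - 10) = 25
Day 4: max(0, 31 - 10) = 21
Day 5: max(0, 28 - 10) = 18
Day 6: max(0, 31 - 10) = 21
Day 7: max(0, 27 - 10) = 17
Total ADD = 135

135


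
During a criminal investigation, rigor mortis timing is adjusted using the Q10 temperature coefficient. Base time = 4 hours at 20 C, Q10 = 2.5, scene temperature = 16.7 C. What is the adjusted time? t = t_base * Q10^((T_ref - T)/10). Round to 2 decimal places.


Rigor mortis time adjustment:
Exponent = (T_ref - T_actual) / 10 = (20 - 16.7) / 10 = 0.33
Q10 factor = 2.5^0.33 = 1.35307
t_adjusted = 4 * 1.35307 = 5.41 hours

5.41


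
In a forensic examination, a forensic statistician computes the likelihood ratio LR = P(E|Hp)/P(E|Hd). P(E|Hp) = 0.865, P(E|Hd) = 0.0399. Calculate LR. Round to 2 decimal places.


Likelihood ratio calculation:
LR = P(E|Hp) / P(E|Hd)
LR = 0.865 / 0.0399
LR = 21.68

21.68


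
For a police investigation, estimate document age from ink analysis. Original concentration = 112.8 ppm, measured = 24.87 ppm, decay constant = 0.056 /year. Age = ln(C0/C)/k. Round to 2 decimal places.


Document age estimation:
C0/C = 112.8 / 24.87 = 4.535585
ln(C0/C) = 1.511954
t = 1.511954 / 0.056 = 27.00 years

27.00


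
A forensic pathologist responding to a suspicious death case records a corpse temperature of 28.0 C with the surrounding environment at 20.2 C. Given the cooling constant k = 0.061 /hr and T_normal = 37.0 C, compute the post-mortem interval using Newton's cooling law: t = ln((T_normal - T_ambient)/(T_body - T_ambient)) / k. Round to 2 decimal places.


Using Newton's law of cooling:
t = ln((T_normal - T_ambient) / (T_body - T_ambient)) / k
T_normal - T_ambient = 16.8
T_body - T_ambient = 7.8
Ratio = 2.153846
ln(ratio) = 0.767255
t = 0.767255 / 0.061 = 12.58 hours

12.58


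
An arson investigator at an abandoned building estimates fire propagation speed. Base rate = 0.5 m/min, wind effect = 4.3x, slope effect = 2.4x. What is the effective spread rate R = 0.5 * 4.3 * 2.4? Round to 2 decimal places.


Fire spread rate calculation:
R = R0 * wind_factor * slope_factor
= 0.5 * 4.3 * 2.4
= 2.15 * 2.4
= 5.16 m/min

5.16


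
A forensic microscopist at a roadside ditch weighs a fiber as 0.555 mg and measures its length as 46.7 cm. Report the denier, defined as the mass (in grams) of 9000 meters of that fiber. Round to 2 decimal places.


Denier calculation:
Mass in grams = 0.555 mg / 1000 = 0.000555 g
Length in meters = 46.7 cm / 100 = 0.467 m
Linear density = mass / length = 0.000555 / 0.467 = 0.00118844 g/m
Denier = (g/m) * 9000 = 0.00118844 * 9000 = 10.70

10.70


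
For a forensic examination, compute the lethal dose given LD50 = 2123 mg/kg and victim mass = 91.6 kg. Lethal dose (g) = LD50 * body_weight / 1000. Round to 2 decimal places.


Lethal dose calculation:
Lethal dose = LD50 * body_weight / 1000
= 2123 * 91.6 / 1000
= 194466.8 / 1000
= 194.47 g

194.47


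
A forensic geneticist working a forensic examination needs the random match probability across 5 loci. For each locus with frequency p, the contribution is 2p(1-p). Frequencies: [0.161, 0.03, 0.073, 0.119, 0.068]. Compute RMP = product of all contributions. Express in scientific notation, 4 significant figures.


Computing RMP for 5 loci:
Locus 1: 2 * 0.161 * 0.839 = 0.270158
Locus 2: 2 * 0.03 * 0.97 = 0.0582
Locus 3: 2 * 0.073 * 0.927 = 0.135342
Locus 4: 2 * 0.119 * 0.881 = 0.209678
Locus 5: 2 * 0.068 * 0.932 = 0.126752
RMP = 5.656e-05

5.656e-05


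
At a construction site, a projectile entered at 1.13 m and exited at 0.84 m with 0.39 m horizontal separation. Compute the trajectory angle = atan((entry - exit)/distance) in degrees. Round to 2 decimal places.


Bullet trajectory angle:
Height difference = 1.13 - 0.84 = 0.29 m
angle = atan(0.29 / 0.39)
angle = atan(0.74359)
angle = 36.63 degrees

36.63


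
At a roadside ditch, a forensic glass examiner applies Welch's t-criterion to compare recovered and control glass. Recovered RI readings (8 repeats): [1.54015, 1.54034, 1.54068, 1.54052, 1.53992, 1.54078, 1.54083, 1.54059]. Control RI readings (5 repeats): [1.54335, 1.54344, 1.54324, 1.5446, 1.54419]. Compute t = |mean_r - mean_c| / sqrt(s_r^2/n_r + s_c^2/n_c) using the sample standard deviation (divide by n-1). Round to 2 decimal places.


Welch's t-criterion for glass RI comparison:
Recovered mean = sum / n_r = 12.32381 / 8 = 1.5404762
Control mean = sum / n_c = 7.71882 / 5 = 1.543764
Recovered sample variance s_r^2 = 1.0117e-07
Control sample variance s_c^2 = 3.5783e-07
Welch SE (unpooled) = sqrt(s_r^2/n_r + s_c^2/n_c) = sqrt(1.26462e-08 + 7.1566e-08) = sqrt(8.42122e-08) = 0.000290193
|mean_r - mean_c| = 0.00328775
t = 0.00328775 / 0.000290193 = 11.33

11.33
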